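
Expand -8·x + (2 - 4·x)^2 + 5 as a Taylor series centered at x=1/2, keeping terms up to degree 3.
1 - 8·(x - 1/2) + 16·(x - 1/2)^2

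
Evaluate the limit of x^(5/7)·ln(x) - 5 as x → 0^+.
The product is a 0·∞ indeterminate form at x → 0⁺.
Rewrite the product as ln(x) / x^(-5/7) and apply L'Hôpital, or use the standard hierarchy x^(-5/7) ≫ |ln x| as x → 0⁺.
The indeterminate product → 0, so the limit = -5.

Final answer: -5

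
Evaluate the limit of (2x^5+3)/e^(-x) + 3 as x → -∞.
The quotient is an ∞/∞ indeterminate form as x → -∞.
Compare growth rates of the dominant terms (exponentials ≫ polynomials ≫ logarithms), or apply L'Hôpital's rule; the quotient → 0.
Adding the constant: 0 + 3 = 3. Limit = 3.

Final answer: 3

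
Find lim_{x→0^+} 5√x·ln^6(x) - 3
The product is a 0·∞ indeterminate form at x → 0⁺.
Rewrite the product as 5·ln^6(x) / x^(-1/2) and apply L'Hôpital, or use the standard hierarchy x^(-1/2) ≫ |ln x|^6 as x → 0⁺.
The indeterminate product → 0, so the limit = -3.

Final answer: -3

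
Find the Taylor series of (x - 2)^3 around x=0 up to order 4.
x^3 - 6·x^2 + 12·x - 8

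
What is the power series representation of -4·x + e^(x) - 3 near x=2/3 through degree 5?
-17/3 + e^(2/3) + (-4 + e^(2/3))·(x - 2/3) + e^(2/3)·(x - 2/3)^2/2 + e^(2/3)·(x - 2/3)^3/6 + e^(2/3)·(x - 2/3)^4/24 + e^(2/3)·(x - 2/3)^5/120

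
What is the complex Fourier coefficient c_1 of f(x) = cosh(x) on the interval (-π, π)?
Compute the real Fourier coefficients first: a_1 = -sinh(π)/π, b_1 = 0.
Then c_1 = (a_1 − i·b_1)/2 = -sinh(π)/(2·π).

Final answer: -sinh(π)/(2·π)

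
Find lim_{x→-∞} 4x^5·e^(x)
This is a 0·∞ indeterminate form at x → -∞.
Rewrite the product as 4x^5 / e^(-x) (an ∞/∞ form) and apply L'Hôpital, or use the standard hierarchy e^(|x|) ≫ |x^5| as x → -∞.
The indeterminate product → 0, so the limit = 0.

Final answer: 0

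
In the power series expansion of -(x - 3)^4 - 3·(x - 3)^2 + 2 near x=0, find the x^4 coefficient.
Expand to order 4: -(x - 3)^4 - 3·(x - 3)^2 + 2 = -x^4 + 12·x^3 - 57·x^2 + 126·x - 106 + O(x^5).
The coefficient of x^4 is -1.

Final answer: -1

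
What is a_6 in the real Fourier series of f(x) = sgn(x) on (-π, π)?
a_6 = (1/π) ∫_{-π}^{π} f(x)·cos(6x) dx.
Evaluate the integral (use parity and integration by parts as needed): a_6 = 0.

Final answer: 0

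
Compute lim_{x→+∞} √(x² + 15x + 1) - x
This is an ∞ − ∞ indeterminate form.
Multiply and divide by the conjugate √(x²+15x + 1) + x; the x² terms cancel, leaving (15x + 1)/(√(x²+15x + 1)+x) → 15/2.
Limit = 15/2.

Final answer: 15/2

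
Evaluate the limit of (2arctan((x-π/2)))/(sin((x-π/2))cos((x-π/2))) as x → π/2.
Both numerator and denominator → 0 as x → π/2; this is a 0/0 indeterminate form.
Expand each to leading order near x = π/2: numerator ~ 2·(x - π/2), denominator ~ (x - π/2).
The limit of the ratio is 2.

Final answer: 2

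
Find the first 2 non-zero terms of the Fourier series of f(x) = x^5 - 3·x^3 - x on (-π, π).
(-46·π^2 + 2·π^4 + 274)·sin(x) + (-π^4 - 11 + 8·π^2)·sin(2·x)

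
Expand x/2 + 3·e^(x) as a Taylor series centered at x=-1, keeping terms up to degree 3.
(6 - e)·e^(-1)/2 + (e + 6)·e^(-1)·(x + 1)/2 + 3·e^(-1)·(x + 1)^2/2 + e^(-1)·(x + 1)^3/2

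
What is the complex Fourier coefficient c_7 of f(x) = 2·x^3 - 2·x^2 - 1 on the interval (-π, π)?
Compute the real Fourier coefficients first: a_7 = 8/49, b_7 = -24/343 + 4·π^2/7.
Then c_7 = (a_7 − i·b_7)/2 = 4/49 - 2·i·π^2/7 + 12·i/343.

Final answer: 4/49 - 2·i·π^2/7 + 12·i/343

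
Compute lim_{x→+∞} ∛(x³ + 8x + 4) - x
This is an ∞ − ∞ indeterminate form.
Multiply by (A² + AB + B²)/(A² + AB + B²) where A = ∛(x³+8x + 4), B = x to use A³ − B³ = (A−B)(A²+AB+B²); the x³ terms cancel, leaving (8x + 4)/(A²+AB+B²) with denominator ~ 3x², so the limit is 0.
Limit = 0.

Final answer: 0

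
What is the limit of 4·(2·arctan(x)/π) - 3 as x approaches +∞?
Evaluate the dominant behaviour as x → +∞; each term tends to a finite value or vanishes.
Limit = 1.

Final answer: 1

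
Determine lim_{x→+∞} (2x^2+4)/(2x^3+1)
This is an ∞/∞ indeterminate form as x → +∞.
Divide numerator and denominator by x^3 and let the lower-order terms vanish; the numerator's degree 2 is below the denominator's degree 3, so the quotient → 0.
Limit = 0.

Final answer: 0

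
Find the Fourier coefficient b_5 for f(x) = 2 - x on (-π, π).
b_5 = (1/π) ∫_{-π}^{π} f(x)·sin(5x) dx.
Evaluate the integral (use parity and integration by parts as needed): b_5 = -2/5.

Final answer: -2/5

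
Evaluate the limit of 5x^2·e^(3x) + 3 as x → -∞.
The product is a 0·∞ indeterminate form at x → -∞.
Rewrite the product as 5x^2 / e^(-3x) (an ∞/∞ form) and apply L'Hôpital, or use the standard hierarchy e^(3|x|) ≫ |x^2| as x → -∞.
The indeterminate product → 0, so the limit = 3.

Final answer: 3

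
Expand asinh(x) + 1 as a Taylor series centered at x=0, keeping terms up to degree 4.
-x^3/6 + x + 1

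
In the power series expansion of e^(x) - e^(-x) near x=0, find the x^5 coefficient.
Expand to order 5: e^(x) - e^(-x) = x^5/60 + x^3/3 + 2·x + O(x^6).
The coefficient of x^5 is 1/60.

Final answer: 1/60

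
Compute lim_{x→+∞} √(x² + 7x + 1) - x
This is an ∞ − ∞ indeterminate form.
Multiply and divide by the conjugate √(x²+7x + 1) + x; the x² terms cancel, leaving (7x + 1)/(√(x²+7x + 1)+x) → 7/2.
Limit = 7/2.

Final answer: 7/2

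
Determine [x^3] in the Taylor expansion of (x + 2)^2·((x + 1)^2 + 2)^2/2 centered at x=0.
Expand to order 3: (x + 2)^2·((x + 1)^2 + 2)^2/2 = 34·x^3 + 97·x^2/2 + 42·x + 18 + O(x^4).
The coefficient of x^3 is 34.

Final answer: 34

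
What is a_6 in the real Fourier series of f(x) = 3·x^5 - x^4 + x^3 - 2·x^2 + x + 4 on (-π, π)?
a_6 = (1/π) ∫_{-π}^{π} f(x)·cos(6x) dx.
Evaluate the integral (use parity and integration by parts as needed): a_6 = -2·π^2/9 - 5/27.

Final answer: -2·π^2/9 - 5/27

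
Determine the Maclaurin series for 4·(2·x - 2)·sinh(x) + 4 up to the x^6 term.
x^6/15 - x^5/15 + 4·x^4/3 - 4·x^3/3 + 8·x^2 - 8·x + 4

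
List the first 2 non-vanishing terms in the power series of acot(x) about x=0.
-x + π/2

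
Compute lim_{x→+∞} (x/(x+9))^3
As x → +∞: x/(x+9) = 1/(1 + 9/x) → 1, and the 3rd power of a limit-1 base also → 1.
Limit = 1.

Final answer: 1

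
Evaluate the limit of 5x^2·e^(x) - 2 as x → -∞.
The product is a 0·∞ indeterminate form at x → -∞.
Rewrite the product as 5x^2 / e^(-x) (an ∞/∞ form) and apply L'Hôpital, or use the standard hierarchy e^(|x|) ≫ |x^2| as x → -∞.
The indeterminate product → 0, so the limit = -2.

Final answer: -2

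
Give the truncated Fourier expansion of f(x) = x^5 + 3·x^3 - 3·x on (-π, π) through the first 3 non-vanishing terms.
(-34·π^2 + 2·π^4 + 198)·sin(x) + (-π^4 + 2·π^2)·sin(2·x) + (-190/81 + 14·π^2/27 + 2·π^4/3)·sin(3·x)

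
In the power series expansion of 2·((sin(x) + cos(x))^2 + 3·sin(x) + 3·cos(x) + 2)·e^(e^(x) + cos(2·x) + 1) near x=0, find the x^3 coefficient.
Expand to order 3: 2·((sin(x) + cos(x))^2 + 3·sin(x) + 3·cos(x) + 2)·e^(e^(x) + cos(2·x) + 1) = -92·x^3·e^(3)/3 - 5·x^2·e^(3) + 22·x·e^(3) + 12·e^(3) + O(x^4).
The coefficient of x^3 is -92·e^(3)/3.

Final answer: -92·e^(3)/3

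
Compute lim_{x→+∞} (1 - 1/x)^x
As x → +∞: this is the defining limit (1 - 1/x)^x → e^(-1).
Limit = e^(-1).

Final answer: e^(-1)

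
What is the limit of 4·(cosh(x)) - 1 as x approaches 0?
Direct substitution at x = 0 gives 3.

Final answer: 3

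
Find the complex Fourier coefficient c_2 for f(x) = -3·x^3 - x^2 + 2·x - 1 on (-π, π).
Compute the real Fourier coefficients first: a_2 = -1, b_2 = -13/2 + 3·π^2.
Then c_2 = (a_2 − i·b_2)/2 = -1/2 - 3·i·π^2/2 + 13·i/4.

Final answer: -1/2 - 3·i·π^2/2 + 13·i/4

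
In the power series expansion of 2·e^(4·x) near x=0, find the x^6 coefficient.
Expand to order 6: 2·e^(4·x) = 512·x^6/45 + 256·x^5/15 + 64·x^4/3 + 64·x^3/3 + 16·x^2 + 8·x + 2 + O(x^7).
The coefficient of x^6 is 512/45.

Final answer: 512/45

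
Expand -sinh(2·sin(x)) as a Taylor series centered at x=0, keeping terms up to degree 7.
19·x^7/360 + 23·x^5/60 - x^3 - 2·x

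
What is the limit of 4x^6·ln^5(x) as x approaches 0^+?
This is a 0·∞ indeterminate form at x → 0⁺.
Rewrite the product as 4·ln^5(x) / x^(-6) and apply L'Hôpital, or use the standard hierarchy x^(-6) ≫ |ln x|^5 as x → 0⁺.
The indeterminate product → 0, so the limit = 0.

Final answer: 0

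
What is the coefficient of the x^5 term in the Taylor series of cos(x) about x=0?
Expand to order 5: cos(x) = x^4/24 - x^2/2 + 1 + O(x^6).
The coefficient of x^5 is 0.

Final answer: 0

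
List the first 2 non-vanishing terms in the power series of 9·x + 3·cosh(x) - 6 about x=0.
9·x - 3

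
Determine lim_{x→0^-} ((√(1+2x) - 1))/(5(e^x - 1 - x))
Both numerator and denominator → 0 as x → 0^-; this is a 0/0 indeterminate form.
Expand each to leading order near x = 0: numerator ~ x, denominator ~ 5·x^2/2.
The limit of the ratio is -∞.

Final answer: -∞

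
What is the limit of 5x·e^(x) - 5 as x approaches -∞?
The product is a 0·∞ indeterminate form at x → -∞.
Rewrite the product as 5x / e^(-x) (an ∞/∞ form) and apply L'Hôpital, or use the standard hierarchy e^(|x|) ≫ |x| as x → -∞.
The indeterminate product → 0, so the limit = -5.

Final answer: -5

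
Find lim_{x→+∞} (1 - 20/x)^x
As x → +∞: this is the defining limit (1 - 20/x)^x → e^(-20).
Limit = e^(-20).

Final answer: e^(-20)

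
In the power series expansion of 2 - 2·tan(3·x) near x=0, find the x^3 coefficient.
Expand to order 3: 2 - 2·tan(3·x) = -18·x^3 - 6·x + 2 + O(x^4).
The coefficient of x^3 is -18.

Final answer: -18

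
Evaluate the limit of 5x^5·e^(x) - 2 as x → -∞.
The product is a 0·∞ indeterminate form at x → -∞.
Rewrite the product as 5x^5 / e^(-x) (an ∞/∞ form) and apply L'Hôpital, or use the standard hierarchy e^(|x|) ≫ |x^5| as x → -∞.
The indeterminate product → 0, so the limit = -2.

Final answer: -2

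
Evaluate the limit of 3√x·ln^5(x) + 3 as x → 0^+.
The product is a 0·∞ indeterminate form at x → 0⁺.
Rewrite the product as 3·ln^5(x) / x^(-1/2) and apply L'Hôpital, or use the standard hierarchy x^(-1/2) ≫ |ln x|^5 as x → 0⁺.
The indeterminate product → 0, so the limit = 3.

Final answer: 3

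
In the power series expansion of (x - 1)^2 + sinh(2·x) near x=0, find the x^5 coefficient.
Expand to order 5: (x - 1)^2 + sinh(2·x) = 4·x^5/15 + 4·x^3/3 + x^2 + 1 + O(x^6).
The coefficient of x^5 is 4/15.

Final answer: 4/15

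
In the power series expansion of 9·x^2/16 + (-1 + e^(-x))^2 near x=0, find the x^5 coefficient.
Expand to order 5: 9·x^2/16 + (-1 + e^(-x))^2 = -x^5/4 + 7·x^4/12 - x^3 + 25·x^2/16 + O(x^6).
The coefficient of x^5 is -1/4.

Final answer: -1/4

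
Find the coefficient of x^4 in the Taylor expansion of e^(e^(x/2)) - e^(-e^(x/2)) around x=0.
Expand to order 4: e^(e^(x/2)) - e^(-e^(x/2)) = x^4·(-e^(-1)/384 + 5·e/128) + x^3·(-e^(-1)/48 + 5·e/48) + e·x^2/4 + x·(e^(-1)/2 + e/2) - e^(-1) + e + O(x^5).
The coefficient of x^4 is -e^(-1)/384 + 5·e/128.

Final answer: -e^(-1)/384 + 5·e/128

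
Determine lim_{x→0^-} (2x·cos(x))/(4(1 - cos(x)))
Both numerator and denominator → 0 as x → 0^-; this is a 0/0 indeterminate form.
Expand each to leading order near x = 0: numerator ~ 2·x, denominator ~ 2·x^2.
The limit of the ratio is -∞.

Final answer: -∞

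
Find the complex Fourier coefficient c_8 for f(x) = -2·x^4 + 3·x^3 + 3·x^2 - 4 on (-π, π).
Compute the real Fourier coefficients first: a_8 = 27/128 - π^2/4, b_8 = 9/128 - 3·π^2/4.
Then c_8 = (a_8 − i·b_8)/2 = -π^2/8 + 27/256 - 9·i/256 + 3·i·π^2/8.

Final answer: -π^2/8 + 27/256 - 9·i/256 + 3·i·π^2/8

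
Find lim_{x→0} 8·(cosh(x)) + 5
Direct substitution at x = 0 gives 13.

Final answer: 13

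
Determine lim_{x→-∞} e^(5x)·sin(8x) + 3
Evaluate the dominant behaviour as x → -∞; each term tends to a finite value or vanishes.
Limit = 3.

Final answer: 3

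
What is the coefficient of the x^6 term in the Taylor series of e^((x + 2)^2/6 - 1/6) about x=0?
2809·e^(1/2)/524880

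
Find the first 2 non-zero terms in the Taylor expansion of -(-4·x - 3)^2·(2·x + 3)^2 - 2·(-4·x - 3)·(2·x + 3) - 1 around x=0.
-288·x - 64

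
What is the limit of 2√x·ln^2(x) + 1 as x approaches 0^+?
The product is a 0·∞ indeterminate form at x → 0⁺.
Rewrite the product as 2·ln^2(x) / x^(-1/2) and apply L'Hôpital, or use the standard hierarchy x^(-1/2) ≫ |ln x|^2 as x → 0⁺.
The indeterminate product → 0, so the limit = 1.

Final answer: 1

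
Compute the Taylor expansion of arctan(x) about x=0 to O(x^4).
-x^3/3 + x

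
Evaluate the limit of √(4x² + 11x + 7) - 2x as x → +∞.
As x → +∞: multiply by the conjugate to get (11x+7)/(√(4x²+11x+7)+2x); the denominator ~ 4x, so the limit is 11/4.
Limit = 11/4.

Final answer: 11/4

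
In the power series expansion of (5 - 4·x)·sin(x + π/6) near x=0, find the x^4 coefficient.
Expand to order 4: (5 - 4·x)·sin(x + π/6) = x^4·(5/48 + √(3)/3) + x^3·(1 - 5·√(3)/12) + x^2·(-2·√(3) - 5/4) + x·(-2 + 5·√(3)/2) + 5/2 + O(x^5).
The coefficient of x^4 is 5/48 + √(3)/3.

Final answer: 5/48 + √(3)/3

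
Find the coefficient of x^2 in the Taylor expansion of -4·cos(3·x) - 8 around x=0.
Expand to order 2: -4·cos(3·x) - 8 = 18·x^2 - 12 + O(x^3).
The coefficient of x^2 is 18.

Final answer: 18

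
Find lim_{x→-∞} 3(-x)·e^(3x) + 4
The product is a 0·∞ indeterminate form at x → -∞.
Rewrite the product as 3(-x) / e^(-3x) (an ∞/∞ form) and apply L'Hôpital, or use the standard hierarchy e^(3|x|) ≫ |(-x)| as x → -∞.
The indeterminate product → 0, so the limit = 4.

Final answer: 4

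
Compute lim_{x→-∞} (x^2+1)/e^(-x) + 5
The quotient is an ∞/∞ indeterminate form as x → -∞.
Compare growth rates of the dominant terms (exponentials ≫ polynomials ≫ logarithms), or apply L'Hôpital's rule; the quotient → 0.
Adding the constant: 0 + 5 = 5. Limit = 5.

Final answer: 5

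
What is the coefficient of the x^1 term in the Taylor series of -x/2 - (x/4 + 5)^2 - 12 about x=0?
Expand to order 1: -x/2 - (x/4 + 5)^2 - 12 = -3·x - 37 + O(x^2).
The coefficient of x^1 is -3.

Final answer: -3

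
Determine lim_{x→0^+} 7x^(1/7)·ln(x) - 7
The product is a 0·∞ indeterminate form at x → 0⁺.
Rewrite the product as 7·ln(x) / x^(-1/7) and apply L'Hôpital, or use the standard hierarchy x^(-1/7) ≫ |ln x| as x → 0⁺.
The indeterminate product → 0, so the limit = -7.

Final answer: -7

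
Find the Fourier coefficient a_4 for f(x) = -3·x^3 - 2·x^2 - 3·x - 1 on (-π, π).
a_4 = (1/π) ∫_{-π}^{π} f(x)·cos(4x) dx.
Evaluate the integral (use parity and integration by parts as needed): a_4 = -1/2.

Final answer: -1/2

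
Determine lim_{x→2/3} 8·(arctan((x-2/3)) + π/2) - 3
Direct substitution at x = 2/3 gives -3 + 4·π.

Final answer: -3 + 4·π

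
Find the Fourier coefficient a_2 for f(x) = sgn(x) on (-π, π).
a_2 = (1/π) ∫_{-π}^{π} f(x)·cos(2x) dx.
Evaluate the integral (use parity and integration by parts as needed): a_2 = 0.

Final answer: 0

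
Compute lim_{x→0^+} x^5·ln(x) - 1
The product is a 0·∞ indeterminate form at x → 0⁺.
Rewrite the product as ln(x) / x^(-5) and apply L'Hôpital, or use the standard hierarchy x^(-5) ≫ |ln x| as x → 0⁺.
The indeterminate product → 0, so the limit = -1.

Final answer: -1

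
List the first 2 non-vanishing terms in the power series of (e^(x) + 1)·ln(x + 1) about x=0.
2·x^3/3 + 2·x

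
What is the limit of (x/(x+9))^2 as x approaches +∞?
As x → +∞: x/(x+9) = 1/(1 + 9/x) → 1, and the 2nd power of a limit-1 base also → 1.
Limit = 1.

Final answer: 1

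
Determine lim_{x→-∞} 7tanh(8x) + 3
Evaluate the dominant behaviour as x → -∞; each term tends to a finite value or vanishes.
Limit = -4.

Final answer: -4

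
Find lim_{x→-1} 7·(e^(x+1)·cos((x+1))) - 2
Direct substitution at x = -1 gives 5.

Final answer: 5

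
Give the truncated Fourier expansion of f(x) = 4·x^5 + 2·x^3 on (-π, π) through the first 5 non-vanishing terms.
(-156·π^2 + 8·π^4 + 936)·sin(x) + (-4·π^4 - 27 + 18·π^2)·sin(2·x) + (-124·π^2/27 + 248/81 + 8·π^4/3)·sin(3·x) + (-2·π^4 - 9/16 + 3·π^2/2)·sin(4·x) + (-12·π^2/25 + 72/625 + 8·π^4/5)·sin(5·x)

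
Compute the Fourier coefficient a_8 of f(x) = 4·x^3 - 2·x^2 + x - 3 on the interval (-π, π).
a_8 = (1/π) ∫_{-π}^{π} f(x)·cos(8x) dx.
Evaluate the integral (use parity and integration by parts as needed): a_8 = -1/8.

Final answer: -1/8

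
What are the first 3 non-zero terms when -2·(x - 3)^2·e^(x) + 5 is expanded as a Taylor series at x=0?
x^2 - 6·x - 13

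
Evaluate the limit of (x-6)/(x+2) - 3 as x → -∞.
Evaluate the dominant behaviour as x → -∞; each term tends to a finite value or vanishes.
Limit = -2.

Final answer: -2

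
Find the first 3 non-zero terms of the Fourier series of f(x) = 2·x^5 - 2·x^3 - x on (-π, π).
(-84·π^2 + 4·π^4 + 502)·sin(x) + (-2·π^4 - 17 + 12·π^2)·sin(2·x) + (-116·π^2/27 + 178/81 + 4·π^4/3)·sin(3·x)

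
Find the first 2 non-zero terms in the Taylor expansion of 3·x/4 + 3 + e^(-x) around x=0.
4 - x/4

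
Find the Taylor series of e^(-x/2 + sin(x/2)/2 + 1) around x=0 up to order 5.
-5·e·x^5/24576 + 17·e·x^4/6144 - 5·e·x^3/384 + e·x^2/32 - e·x/4 + e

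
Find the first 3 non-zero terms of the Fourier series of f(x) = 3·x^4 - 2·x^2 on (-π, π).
(152 - 24·π^2)·cos(x) + (-11 + 6·π^2)·cos(2·x) - 2·π^2/3 + 3·π^4/5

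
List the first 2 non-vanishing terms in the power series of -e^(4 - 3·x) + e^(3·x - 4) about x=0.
x·(3·e^(-4) + 3·e^(4)) - e^(4) + e^(-4)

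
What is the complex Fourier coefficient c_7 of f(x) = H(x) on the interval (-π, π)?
Compute the real Fourier coefficients first: a_7 = 0, b_7 = 2/(7·π).
Then c_7 = (a_7 − i·b_7)/2 = -i/(7·π).

Final answer: -i/(7·π)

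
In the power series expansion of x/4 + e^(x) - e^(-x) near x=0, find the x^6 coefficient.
Expand to order 6: x/4 + e^(x) - e^(-x) = x^5/60 + x^3/3 + 9·x/4 + O(x^7).
The coefficient of x^6 is 0.

Final answer: 0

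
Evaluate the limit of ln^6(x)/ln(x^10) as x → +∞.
This is an ∞/∞ indeterminate form as x → +∞.
Write ln(x^10) = 10·ln(x), reducing the quotient to ln^5(x)/10 → ∞.
Limit = ∞.

Final answer: ∞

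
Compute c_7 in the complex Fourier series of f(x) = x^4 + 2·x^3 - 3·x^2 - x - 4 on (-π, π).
Compute the real Fourier coefficients first: a_7 = 636/2401 - 8·π^2/49, b_7 = -122/343 + 4·π^2/7.
Then c_7 = (a_7 − i·b_7)/2 = -4·π^2/49 + 318/2401 - 2·i·π^2/7 + 61·i/343.

Final answer: -4·π^2/49 + 318/2401 - 2·i·π^2/7 + 61·i/343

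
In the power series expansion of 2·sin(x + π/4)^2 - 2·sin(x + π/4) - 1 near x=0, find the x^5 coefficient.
Expand to order 5: 2·sin(x + π/4)^2 - 2·sin(x + π/4) - 1 = x^5·(4/15 - √(2)/120) - √(2)·x^4/24 + x^3·(-4/3 + √(2)/6) + √(2)·x^2/2 + x·(2 - √(2)) - √(2) + O(x^6).
The coefficient of x^5 is 4/15 - √(2)/120.

Final answer: 4/15 - √(2)/120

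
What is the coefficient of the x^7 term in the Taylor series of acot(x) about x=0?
Expand to order 7: acot(x) = x^7/7 - x^5/5 + x^3/3 - x + π/2 + O(x^8).
The coefficient of x^7 is 1/7.

Final answer: 1/7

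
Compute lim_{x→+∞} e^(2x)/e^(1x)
This is an ∞/∞ indeterminate form as x → +∞.
Rewrite e^(2x)/e^(1x) = e^((2−1)x) = e^(x); the exponent coefficient is 1 > 0 so e^(x) → ∞.
Limit = ∞.

Final answer: ∞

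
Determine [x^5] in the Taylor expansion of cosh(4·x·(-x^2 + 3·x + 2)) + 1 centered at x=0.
Expand to order 5: cosh(4·x·(-x^2 + 3·x + 2)) + 1 = 976·x^5 + 632·x^4/3 + 96·x^3 + 32·x^2 + 2 + O(x^6).
The coefficient of x^5 is 976.

Final answer: 976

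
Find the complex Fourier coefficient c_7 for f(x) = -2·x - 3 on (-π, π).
Compute the real Fourier coefficients first: a_7 = 0, b_7 = -4/7.
Then c_7 = (a_7 − i·b_7)/2 = 2·i/7.

Final answer: 2·i/7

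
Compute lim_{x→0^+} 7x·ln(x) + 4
The product is a 0·∞ indeterminate form at x → 0⁺.
Rewrite the product as 7·ln(x) / x^(-1) and apply L'Hôpital, or use the standard hierarchy x^(-1) ≫ |ln x| as x → 0⁺.
The indeterminate product → 0, so the limit = 4.

Final answer: 4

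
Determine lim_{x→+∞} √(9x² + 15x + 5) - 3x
As x → +∞: multiply by the conjugate to get (15x+5)/(√(9x²+15x+5)+3x); the denominator ~ 6x, so the limit is 15/6 = 5/2.
Limit = 5/2.

Final answer: 5/2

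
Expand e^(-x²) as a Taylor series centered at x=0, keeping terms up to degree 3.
1 - x^2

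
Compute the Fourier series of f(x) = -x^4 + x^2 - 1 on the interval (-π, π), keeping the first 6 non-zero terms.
(-52 + 8·π^2)·cos(x) + (4 - 2·π^2)·cos(2·x) + (-28/27 + 8·π^2/9)·cos(3·x) + (7/16 - π^2/2)·cos(4·x) + (-148/625 + 8·π^2/25)·cos(5·x) - π^4/5 - 1 + π^2/3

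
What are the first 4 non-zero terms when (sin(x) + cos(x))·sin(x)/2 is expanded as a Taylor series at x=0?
-x^4/6 - x^3/3 + x^2/2 + x/2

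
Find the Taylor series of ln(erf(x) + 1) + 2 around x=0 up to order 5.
x^5·(-40·π^2 + 3·π^3 + 96·π)/(15·π^(7/2)) + x^4·(-12 + 4·π)/(3·π^2) + x^3·(8 - 2·π)/(3·π^(3/2)) - 2·x^2/π + 2·x/√(π) + 2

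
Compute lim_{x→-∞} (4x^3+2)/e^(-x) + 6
The quotient is an ∞/∞ indeterminate form as x → -∞.
Compare growth rates of the dominant terms (exponentials ≫ polynomials ≫ logarithms), or apply L'Hôpital's rule; the quotient → 0.
Adding the constant: 0 + 6 = 6. Limit = 6.

Final answer: 6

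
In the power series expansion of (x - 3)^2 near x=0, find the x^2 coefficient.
Expand to order 2: (x - 3)^2 = x^2 - 6·x + 9 + O(x^3).
The coefficient of x^2 is 1.

Final answer: 1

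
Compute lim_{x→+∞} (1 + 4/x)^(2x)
As x → +∞: write (1 + 4/x)^(2x) = ((1 + 4/x)^x)^2 → (e^4)^2 = e^8.
Limit = e^(8).

Final answer: e^(8)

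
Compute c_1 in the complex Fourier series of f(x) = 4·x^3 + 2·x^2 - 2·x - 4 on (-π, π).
Compute the real Fourier coefficients first: a_1 = -8, b_1 = -52 + 8·π^2.
Then c_1 = (a_1 − i·b_1)/2 = -4 - 4·i·π^2 + 26·i.

Final answer: -4 - 4·i·π^2 + 26·i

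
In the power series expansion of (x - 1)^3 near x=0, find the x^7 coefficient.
Expand to order 7: (x - 1)^3 = x^3 - 3·x^2 + 3·x - 1 + O(x^8).
The coefficient of x^7 is 0.

Final answer: 0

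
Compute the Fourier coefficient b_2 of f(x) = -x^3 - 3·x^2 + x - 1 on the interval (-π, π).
b_2 = (1/π) ∫_{-π}^{π} f(x)·sin(2x) dx.
Evaluate the integral (use parity and integration by parts as needed): b_2 = -5/2 + π^2.

Final answer: -5/2 + π^2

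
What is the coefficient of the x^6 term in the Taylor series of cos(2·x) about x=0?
Expand to order 6: cos(2·x) = -4·x^6/45 + 2·x^4/3 - 2·x^2 + 1 + O(x^7).
The coefficient of x^6 is -4/45.

Final answer: -4/45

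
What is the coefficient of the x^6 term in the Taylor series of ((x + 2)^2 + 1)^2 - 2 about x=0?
Expand to order 6: ((x + 2)^2 + 1)^2 - 2 = x^4 + 8·x^3 + 26·x^2 + 40·x + 23 + O(x^7).
The coefficient of x^6 is 0.

Final answer: 0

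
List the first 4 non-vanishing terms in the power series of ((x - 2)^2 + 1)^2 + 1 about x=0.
-8·x^3 + 26·x^2 - 40·x + 26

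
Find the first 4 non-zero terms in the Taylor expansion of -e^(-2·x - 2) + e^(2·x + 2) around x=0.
x^3·(4·e^(-2)/3 + 4·e^(2)/3) + x^2·(-2·e^(-2) + 2·e^(2)) + x·(2·e^(-2) + 2·e^(2)) - e^(-2) + e^(2)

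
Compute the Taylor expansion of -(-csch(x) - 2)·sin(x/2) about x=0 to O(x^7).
-571·x^6/387072 + x^5/1920 + 31·x^4/2304 - x^3/24 - 5·x^2/48 + x + 1/2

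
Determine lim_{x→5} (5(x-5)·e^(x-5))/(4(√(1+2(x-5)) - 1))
Both numerator and denominator → 0 as x → 5; this is a 0/0 indeterminate form.
Expand each to leading order near x = 5: numerator ~ 5·(x - 5), denominator ~ 4·(x - 5).
The limit of the ratio is 5/4.

Final answer: 5/4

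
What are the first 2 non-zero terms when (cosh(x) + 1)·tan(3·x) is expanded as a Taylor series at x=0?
39·x^3/2 + 6·x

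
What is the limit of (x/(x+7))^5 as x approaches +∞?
As x → +∞: x/(x+7) = 1/(1 + 7/x) → 1, and the 5th power of a limit-1 base also → 1.
Limit = 1.

Final answer: 1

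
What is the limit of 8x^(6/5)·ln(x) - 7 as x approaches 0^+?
The product is a 0·∞ indeterminate form at x → 0⁺.
Rewrite the product as 8·ln(x) / x^(-6/5) and apply L'Hôpital, or use the standard hierarchy x^(-6/5) ≫ |ln x| as x → 0⁺.
The indeterminate product → 0, so the limit = -7.

Final answer: -7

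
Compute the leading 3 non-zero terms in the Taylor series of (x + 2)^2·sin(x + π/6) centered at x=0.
x^2·(-1/2 + 2·√(3)) + x·(2 + 2·√(3)) + 2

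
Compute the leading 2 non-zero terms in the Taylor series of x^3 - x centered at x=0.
x^3 - x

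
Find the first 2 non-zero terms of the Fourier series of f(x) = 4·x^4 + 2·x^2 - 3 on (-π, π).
(184 - 32·π^2)·cos(x) - 3 + 2·π^2/3 + 4·π^4/5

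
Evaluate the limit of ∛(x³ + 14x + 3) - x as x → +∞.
This is an ∞ − ∞ indeterminate form.
Multiply by (A² + AB + B²)/(A² + AB + B²) where A = ∛(x³+14x + 3), B = x to use A³ − B³ = (A−B)(A²+AB+B²); the x³ terms cancel, leaving (14x + 3)/(A²+AB+B²) with denominator ~ 3x², so the limit is 0.
Limit = 0.

Final answer: 0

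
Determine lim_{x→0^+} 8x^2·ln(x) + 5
The product is a 0·∞ indeterminate form at x → 0⁺.
Rewrite the product as 8·ln(x) / x^(-2) and apply L'Hôpital, or use the standard hierarchy x^(-2) ≫ |ln x| as x → 0⁺.
The indeterminate product → 0, so the limit = 5.

Final answer: 5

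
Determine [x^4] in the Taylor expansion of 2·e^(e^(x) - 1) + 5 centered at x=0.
Expand to order 4: 2·e^(e^(x) - 1) + 5 = 5·x^4/4 + 5·x^3/3 + 2·x^2 + 2·x + 7 + O(x^5).
The coefficient of x^4 is 5/4.

Final answer: 5/4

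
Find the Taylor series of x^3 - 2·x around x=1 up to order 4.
-1 + (x - 1) + 3·(x - 1)^2 + (x - 1)^3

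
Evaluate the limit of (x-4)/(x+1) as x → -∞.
Evaluate the dominant behaviour as x → -∞; each term tends to a finite value or vanishes.
Limit = 1.

Final answer: 1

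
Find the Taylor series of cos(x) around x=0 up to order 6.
-x^6/720 + x^4/24 - x^2/2 + 1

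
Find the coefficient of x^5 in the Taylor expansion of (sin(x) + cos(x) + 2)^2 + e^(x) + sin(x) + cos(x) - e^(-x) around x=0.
Expand to order 5: (sin(x) + cos(x) + 2)^2 + e^(x) + sin(x) + cos(x) - e^(-x) = 13·x^5/40 + 5·x^4/24 - 11·x^3/6 - 5·x^2/2 + 9·x + 10 + O(x^6).
The coefficient of x^5 is 13/40.

Final answer: 13/40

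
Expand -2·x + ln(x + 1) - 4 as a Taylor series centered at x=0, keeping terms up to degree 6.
-x^6/6 + x^5/5 - x^4/4 + x^3/3 - x^2/2 - x - 4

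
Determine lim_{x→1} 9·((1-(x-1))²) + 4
Direct substitution at x = 1 gives 13.

Final answer: 13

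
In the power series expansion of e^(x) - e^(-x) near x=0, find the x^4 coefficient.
Expand to order 4: e^(x) - e^(-x) = x^3/3 + 2·x + O(x^5).
The coefficient of x^4 is 0.

Final answer: 0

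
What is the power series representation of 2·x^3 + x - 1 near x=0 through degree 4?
2·x^3 + x - 1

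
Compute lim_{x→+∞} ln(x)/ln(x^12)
This is an ∞/∞ indeterminate form as x → +∞.
Write ln(x^12) = 12·ln(x), reducing the quotient to 1/12.
Limit = 1/12.

Final answer: 1/12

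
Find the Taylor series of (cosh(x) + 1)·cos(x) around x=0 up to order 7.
-x^6/720 - x^4/8 - x^2/2 + 2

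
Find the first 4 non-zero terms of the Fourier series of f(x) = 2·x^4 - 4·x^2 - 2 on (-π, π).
(112 - 16·π^2)·cos(x) + (-10 + 4·π^2)·cos(2·x) + (80/27 - 16·π^2/9)·cos(3·x) - 4·π^2/3 - 2 + 2·π^4/5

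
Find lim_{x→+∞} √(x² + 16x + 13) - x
This is an ∞ − ∞ indeterminate form.
Multiply and divide by the conjugate √(x²+16x + 13) + x; the x² terms cancel, leaving (16x + 13)/(√(x²+16x + 13)+x) → 16/2 = 8.
Limit = 8.

Final answer: 8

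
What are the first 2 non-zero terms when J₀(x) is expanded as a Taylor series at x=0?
1 - x^2/4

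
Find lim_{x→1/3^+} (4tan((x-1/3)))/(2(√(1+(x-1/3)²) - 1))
Both numerator and denominator → 0 as x → 1/3^+; this is a 0/0 indeterminate form.
Expand each to leading order near x = 1/3: numerator ~ 4·(x - 1/3), denominator ~ (x - 1/3)^2.
The limit of the ratio is ∞.

Final answer: ∞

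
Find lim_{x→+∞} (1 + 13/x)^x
As x → +∞: this is the defining limit (1 + 13/x)^x → e^13.
Limit = e^(13).

Final answer: e^(13)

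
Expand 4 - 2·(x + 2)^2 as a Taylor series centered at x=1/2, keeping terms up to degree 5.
-17/2 - 10·(x - 1/2) - 2·(x - 1/2)^2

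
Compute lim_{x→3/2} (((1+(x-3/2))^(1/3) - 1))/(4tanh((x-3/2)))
Both numerator and denominator → 0 as x → 3/2; this is a 0/0 indeterminate form.
Expand each to leading order near x = 3/2: numerator ~ (x - 3/2)/3, denominator ~ 4·(x - 3/2).
The limit of the ratio is 1/12.

Final answer: 1/12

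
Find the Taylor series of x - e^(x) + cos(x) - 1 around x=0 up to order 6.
-x^6/360 - x^5/120 - x^3/6 - x^2 - 1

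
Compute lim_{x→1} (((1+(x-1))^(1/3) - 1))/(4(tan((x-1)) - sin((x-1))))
Both numerator and denominator → 0 as x → 1; this is a 0/0 indeterminate form.
Expand each to leading order near x = 1: numerator ~ (x - 1)/3, denominator ~ 2·(x - 1)^3.
The limit of the ratio is ∞.

Final answer: ∞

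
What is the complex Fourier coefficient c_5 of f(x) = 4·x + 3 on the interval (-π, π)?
Compute the real Fourier coefficients first: a_5 = 0, b_5 = 8/5.
Then c_5 = (a_5 − i·b_5)/2 = -4·i/5.

Final answer: -4·i/5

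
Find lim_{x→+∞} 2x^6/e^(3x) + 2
The quotient is an ∞/∞ indeterminate form as x → +∞.
The exponential denominator e^(3x) dominates the polynomial numerator (e^x ≫ x^6 as x → ∞), so the quotient → 0.
Adding the constant: 0 + 2 = 2. Limit = 2.

Final answer: 2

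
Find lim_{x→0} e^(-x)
Direct substitution at x = 0 gives 1.

Final answer: 1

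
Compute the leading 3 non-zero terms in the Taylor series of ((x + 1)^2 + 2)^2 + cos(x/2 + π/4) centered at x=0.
x^2·(10 - √(2)/16) + x·(12 - √(2)/4) + √(2)/2 + 9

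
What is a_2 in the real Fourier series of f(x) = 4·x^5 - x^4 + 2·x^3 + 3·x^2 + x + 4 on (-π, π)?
a_2 = (1/π) ∫_{-π}^{π} f(x)·cos(2x) dx.
Evaluate the integral (use parity and integration by parts as needed): a_2 = 6 - 2·π^2.

Final answer: 6 - 2·π^2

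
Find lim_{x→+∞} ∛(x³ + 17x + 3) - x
This is an ∞ − ∞ indeterminate form.
Multiply by (A² + AB + B²)/(A² + AB + B²) where A = ∛(x³+17x + 3), B = x to use A³ − B³ = (A−B)(A²+AB+B²); the x³ terms cancel, leaving (17x + 3)/(A²+AB+B²) with denominator ~ 3x², so the limit is 0.
Limit = 0.

Final answer: 0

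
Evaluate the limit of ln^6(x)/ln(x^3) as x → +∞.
This is an ∞/∞ indeterminate form as x → +∞.
Write ln(x^3) = 3·ln(x), reducing the quotient to ln^5(x)/3 → ∞.
Limit = ∞.

Final answer: ∞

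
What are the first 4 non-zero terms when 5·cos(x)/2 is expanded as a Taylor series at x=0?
-x^6/288 + 5·x^4/48 - 5·x^2/4 + 5/2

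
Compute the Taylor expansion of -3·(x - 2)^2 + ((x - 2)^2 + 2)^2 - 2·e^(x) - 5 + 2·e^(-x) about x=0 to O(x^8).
-x^7/1260 - x^5/30 + x^4 - 26·x^3/3 + 25·x^2 - 40·x + 19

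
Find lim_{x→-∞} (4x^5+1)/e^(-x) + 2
The quotient is an ∞/∞ indeterminate form as x → -∞.
Compare growth rates of the dominant terms (exponentials ≫ polynomials ≫ logarithms), or apply L'Hôpital's rule; the quotient → 0.
Adding the constant: 0 + 2 = 2. Limit = 2.

Final answer: 2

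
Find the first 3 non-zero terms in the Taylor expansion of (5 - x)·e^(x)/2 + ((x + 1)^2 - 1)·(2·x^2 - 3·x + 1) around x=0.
-17·x^2/4 + 4·x + 5/2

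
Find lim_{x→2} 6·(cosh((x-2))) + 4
Direct substitution at x = 2 gives 10.

Final answer: 10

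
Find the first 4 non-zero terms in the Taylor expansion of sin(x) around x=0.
-x^7/5040 + x^5/120 - x^3/6 + x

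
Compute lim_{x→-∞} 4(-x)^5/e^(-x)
This is an ∞/∞ indeterminate form as x → -∞.
Compare growth rates of the dominant terms (exponentials ≫ polynomials ≫ logarithms), or apply L'Hôpital's rule; the quotient → 0.
Limit = 0.

Final answer: 0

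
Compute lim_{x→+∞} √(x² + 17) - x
This is an ∞ − ∞ indeterminate form.
Multiply and divide by the conjugate √(x²+17) + x; the x² terms cancel, leaving 17/(√(x²+17)+x) → 0.
Limit = 0.

Final answer: 0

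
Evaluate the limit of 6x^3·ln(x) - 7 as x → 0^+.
The product is a 0·∞ indeterminate form at x → 0⁺.
Rewrite the product as 6·ln(x) / x^(-3) and apply L'Hôpital, or use the standard hierarchy x^(-3) ≫ |ln x| as x → 0⁺.
The indeterminate product → 0, so the limit = -7.

Final answer: -7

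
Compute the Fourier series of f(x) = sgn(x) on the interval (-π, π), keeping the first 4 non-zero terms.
4·sin(x)/π + 4·sin(3·x)/(3·π) + 4·sin(5·x)/(5·π) + 4·sin(7·x)/(7·π)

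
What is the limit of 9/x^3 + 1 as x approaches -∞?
Evaluate the dominant behaviour as x → -∞; each term tends to a finite value or vanishes.
Limit = 1.

Final answer: 1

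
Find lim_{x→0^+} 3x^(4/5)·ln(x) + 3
The product is a 0·∞ indeterminate form at x → 0⁺.
Rewrite the product as 3·ln(x) / x^(-4/5) and apply L'Hôpital, or use the standard hierarchy x^(-4/5) ≫ |ln x| as x → 0⁺.
The indeterminate product → 0, so the limit = 3.

Final answer: 3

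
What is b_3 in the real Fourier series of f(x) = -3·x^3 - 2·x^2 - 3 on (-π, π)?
b_3 = (1/π) ∫_{-π}^{π} f(x)·sin(3x) dx.
Evaluate the integral (use parity and integration by parts as needed): b_3 = 4/3 - 2·π^2.

Final answer: 4/3 - 2·π^2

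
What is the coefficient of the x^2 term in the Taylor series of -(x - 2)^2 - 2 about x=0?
Expand to order 2: -(x - 2)^2 - 2 = -x^2 + 4·x - 6 + O(x^3).
The coefficient of x^2 is -1.

Final answer: -1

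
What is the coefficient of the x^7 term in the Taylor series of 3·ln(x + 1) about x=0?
Expand to order 7: 3·ln(x + 1) = 3·x^7/7 - x^6/2 + 3·x^5/5 - 3·x^4/4 + x^3 - 3·x^2/2 + 3·x + O(x^8).
The coefficient of x^7 is 3/7.

Final answer: 3/7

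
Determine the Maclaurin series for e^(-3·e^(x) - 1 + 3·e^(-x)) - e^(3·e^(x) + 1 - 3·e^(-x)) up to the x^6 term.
x^6·(-508·e/5 + 508·e^(-1)/5) + x^5·(-1657·e/20 - 1657·e^(-1)/20) + x^4·(-60·e + 60·e^(-1)) + x^3·(-37·e - 37·e^(-1)) + x^2·(-18·e + 18·e^(-1)) + x·(-6·e - 6·e^(-1)) - e + e^(-1)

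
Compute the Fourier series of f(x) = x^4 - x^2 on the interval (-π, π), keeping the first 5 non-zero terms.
(52 - 8·π^2)·cos(x) + (-4 + 2·π^2)·cos(2·x) + (28/27 - 8·π^2/9)·cos(3·x) + (-7/16 + π^2/2)·cos(4·x) - π^2/3 + π^4/5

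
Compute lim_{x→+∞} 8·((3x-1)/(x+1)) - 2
Evaluate the dominant behaviour as x → +∞; each term tends to a finite value or vanishes.
Limit = 22.

Final answer: 22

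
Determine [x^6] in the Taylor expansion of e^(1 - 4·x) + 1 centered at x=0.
Expand to order 6: e^(1 - 4·x) + 1 = 256·e·x^6/45 - 128·e·x^5/15 + 32·e·x^4/3 - 32·e·x^3/3 + 8·e·x^2 - 4·e·x + 1 + e + O(x^7).
The coefficient of x^6 is 256·e/45.

Final answer: 256·e/45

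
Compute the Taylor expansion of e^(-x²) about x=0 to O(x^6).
x^4/2 - x^2 + 1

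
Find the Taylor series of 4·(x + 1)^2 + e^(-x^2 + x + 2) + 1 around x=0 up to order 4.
x^4·e^(2)/24 - 5·x^3·e^(2)/6 + x^2·(4 - e^(2)/2) + x·(e^(2) + 8) + 5 + e^(2)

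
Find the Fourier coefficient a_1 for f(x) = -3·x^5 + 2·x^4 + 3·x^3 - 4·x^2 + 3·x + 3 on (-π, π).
a_1 = (1/π) ∫_{-π}^{π} f(x)·cos(1x) dx.
Evaluate the integral (use parity and integration by parts as needed): a_1 = 112 - 16·π^2.

Final answer: 112 - 16·π^2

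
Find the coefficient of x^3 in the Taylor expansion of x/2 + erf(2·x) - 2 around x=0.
Expand to order 3: x/2 + erf(2·x) - 2 = -16·x^3/(3·√(π)) + x·(1/2 + 4/√(π)) - 2 + O(x^4).
The coefficient of x^3 is -16/(3·√(π)).

Final answer: -16/(3·√(π))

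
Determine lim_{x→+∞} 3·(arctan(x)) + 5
Evaluate the dominant behaviour as x → +∞; each term tends to a finite value or vanishes.
Limit = 3·π/2 + 5.

Final answer: 3·π/2 + 5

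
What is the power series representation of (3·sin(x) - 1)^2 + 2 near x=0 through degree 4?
-3·x^4 + x^3 + 9·x^2 - 6·x + 3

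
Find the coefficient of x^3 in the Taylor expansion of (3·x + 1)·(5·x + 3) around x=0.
Expand to order 3: (3·x + 1)·(5·x + 3) = 15·x^2 + 14·x + 3 + O(x^4).
The coefficient of x^3 is 0.

Final answer: 0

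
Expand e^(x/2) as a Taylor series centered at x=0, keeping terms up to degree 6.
x^6/46080 + x^5/3840 + x^4/384 + x^3/48 + x^2/8 + x/2 + 1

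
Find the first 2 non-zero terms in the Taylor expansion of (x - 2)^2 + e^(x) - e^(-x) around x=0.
4 - 2·x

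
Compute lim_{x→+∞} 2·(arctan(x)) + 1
Evaluate the dominant behaviour as x → +∞; each term tends to a finite value or vanishes.
Limit = 1 + π.

Final answer: 1 + π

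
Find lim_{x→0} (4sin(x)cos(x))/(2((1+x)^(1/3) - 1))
Both numerator and denominator → 0 as x → 0; this is a 0/0 indeterminate form.
Expand each to leading order near x = 0: numerator ~ 4·x, denominator ~ 2·x/3.
The limit of the ratio is 6.

Final answer: 6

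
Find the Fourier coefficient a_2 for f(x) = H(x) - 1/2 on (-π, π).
a_2 = (1/π) ∫_{-π}^{π} f(x)·cos(2x) dx.
Evaluate the integral (use parity and integration by parts as needed): a_2 = 0.

Final answer: 0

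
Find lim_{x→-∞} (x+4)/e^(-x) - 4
The quotient is an ∞/∞ indeterminate form as x → -∞.
Compare growth rates of the dominant terms (exponentials ≫ polynomials ≫ logarithms), or apply L'Hôpital's rule; the quotient → 0.
Adding the constant: 0 - 4 = -4. Limit = -4.

Final answer: -4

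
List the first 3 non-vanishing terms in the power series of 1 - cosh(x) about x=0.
-x^6/720 - x^4/24 - x^2/2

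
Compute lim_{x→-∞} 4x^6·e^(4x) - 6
The product is a 0·∞ indeterminate form at x → -∞.
Rewrite the product as 4x^6 / e^(-4x) (an ∞/∞ form) and apply L'Hôpital, or use the standard hierarchy e^(4|x|) ≫ |x^6| as x → -∞.
The indeterminate product → 0, so the limit = -6.

Final answer: -6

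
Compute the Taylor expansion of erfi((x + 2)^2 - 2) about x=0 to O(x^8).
45520352·x^7·e^(4)/(315·√(π)) + 197342·x^6·e^(4)/(5·√(π)) + 9800·x^5·e^(4)/√(π) + 6508·x^4·e^(4)/(3·√(π)) + 416·x^3·e^(4)/√(π) + 66·x^2·e^(4)/√(π) + 8·x·e^(4)/√(π) + erfi(2)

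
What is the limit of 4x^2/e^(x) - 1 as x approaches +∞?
The quotient is an ∞/∞ indeterminate form as x → +∞.
The exponential denominator e^(x) dominates the polynomial numerator (e^x ≫ x^2 as x → ∞), so the quotient → 0.
Adding the constant: 0 - 1 = -1. Limit = -1.

Final answer: -1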